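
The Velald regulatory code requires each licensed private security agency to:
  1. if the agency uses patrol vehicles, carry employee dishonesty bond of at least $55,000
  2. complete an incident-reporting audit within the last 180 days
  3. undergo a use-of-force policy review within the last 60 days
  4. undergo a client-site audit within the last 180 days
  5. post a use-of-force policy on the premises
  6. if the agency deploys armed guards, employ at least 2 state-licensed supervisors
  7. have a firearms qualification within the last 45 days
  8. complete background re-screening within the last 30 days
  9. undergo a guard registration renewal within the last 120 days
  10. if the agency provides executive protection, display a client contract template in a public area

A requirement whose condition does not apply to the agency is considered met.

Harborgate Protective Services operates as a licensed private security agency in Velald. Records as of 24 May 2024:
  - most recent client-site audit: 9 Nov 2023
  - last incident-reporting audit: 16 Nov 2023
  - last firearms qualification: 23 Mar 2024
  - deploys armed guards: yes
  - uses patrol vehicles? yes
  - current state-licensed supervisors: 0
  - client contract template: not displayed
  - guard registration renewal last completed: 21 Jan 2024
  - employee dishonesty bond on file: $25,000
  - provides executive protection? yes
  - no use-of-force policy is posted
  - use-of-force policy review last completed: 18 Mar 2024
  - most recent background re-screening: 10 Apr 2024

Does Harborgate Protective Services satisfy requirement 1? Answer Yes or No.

1. condition 'uses patrol vehicles' holds; employee dishonesty bond $25,000 < $55,000 → not met

No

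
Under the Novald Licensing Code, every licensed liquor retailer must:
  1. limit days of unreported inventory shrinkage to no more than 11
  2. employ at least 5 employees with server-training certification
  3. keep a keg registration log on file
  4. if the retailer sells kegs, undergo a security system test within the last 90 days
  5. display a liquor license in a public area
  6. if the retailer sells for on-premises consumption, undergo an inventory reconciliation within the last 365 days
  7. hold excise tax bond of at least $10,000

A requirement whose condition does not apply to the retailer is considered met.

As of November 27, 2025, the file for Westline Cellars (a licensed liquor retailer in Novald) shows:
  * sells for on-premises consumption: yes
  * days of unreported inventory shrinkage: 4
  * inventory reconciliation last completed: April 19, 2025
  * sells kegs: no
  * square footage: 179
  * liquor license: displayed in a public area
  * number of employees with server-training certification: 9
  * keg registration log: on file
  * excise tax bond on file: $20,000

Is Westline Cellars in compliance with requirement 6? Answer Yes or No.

Yes

6. condition 'sells for on-premises consumption' holds; inventory reconciliation 222 days ago vs limit 365 → met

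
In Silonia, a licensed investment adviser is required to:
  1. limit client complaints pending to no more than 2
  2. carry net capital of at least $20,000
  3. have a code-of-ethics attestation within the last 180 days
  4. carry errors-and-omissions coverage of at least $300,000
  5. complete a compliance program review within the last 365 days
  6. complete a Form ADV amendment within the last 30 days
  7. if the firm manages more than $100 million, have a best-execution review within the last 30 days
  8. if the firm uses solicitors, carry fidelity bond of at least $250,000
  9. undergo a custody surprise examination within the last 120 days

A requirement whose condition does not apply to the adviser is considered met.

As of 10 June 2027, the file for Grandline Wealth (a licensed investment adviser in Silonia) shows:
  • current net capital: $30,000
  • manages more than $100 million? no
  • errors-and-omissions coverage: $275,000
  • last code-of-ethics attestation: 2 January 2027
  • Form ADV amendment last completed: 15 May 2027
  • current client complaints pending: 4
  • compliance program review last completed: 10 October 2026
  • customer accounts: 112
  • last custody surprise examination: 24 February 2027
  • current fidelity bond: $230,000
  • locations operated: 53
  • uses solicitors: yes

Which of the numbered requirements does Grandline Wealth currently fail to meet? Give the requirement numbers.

1, 4, 8

1. client complaints pending 4 > 2 → not met
2. net capital $30,000 ≥ $20,000 → met
3. code-of-ethics attestation 159 days ago vs limit 180 → met
4. errors-and-omissions coverage $275,000 < $300,000 → not met
5. compliance program review 243 days ago vs limit 365 → met
6. Form ADV amendment 26 days ago vs limit 30 → met
7. condition 'manages more than $100 million' does not hold → requirement n/a → met
8. condition 'uses solicitors' holds; fidelity bond $230,000 < $250,000 → not met
9. custody surprise examination 106 days ago vs limit 120 → met
Not met: 1, 4, 8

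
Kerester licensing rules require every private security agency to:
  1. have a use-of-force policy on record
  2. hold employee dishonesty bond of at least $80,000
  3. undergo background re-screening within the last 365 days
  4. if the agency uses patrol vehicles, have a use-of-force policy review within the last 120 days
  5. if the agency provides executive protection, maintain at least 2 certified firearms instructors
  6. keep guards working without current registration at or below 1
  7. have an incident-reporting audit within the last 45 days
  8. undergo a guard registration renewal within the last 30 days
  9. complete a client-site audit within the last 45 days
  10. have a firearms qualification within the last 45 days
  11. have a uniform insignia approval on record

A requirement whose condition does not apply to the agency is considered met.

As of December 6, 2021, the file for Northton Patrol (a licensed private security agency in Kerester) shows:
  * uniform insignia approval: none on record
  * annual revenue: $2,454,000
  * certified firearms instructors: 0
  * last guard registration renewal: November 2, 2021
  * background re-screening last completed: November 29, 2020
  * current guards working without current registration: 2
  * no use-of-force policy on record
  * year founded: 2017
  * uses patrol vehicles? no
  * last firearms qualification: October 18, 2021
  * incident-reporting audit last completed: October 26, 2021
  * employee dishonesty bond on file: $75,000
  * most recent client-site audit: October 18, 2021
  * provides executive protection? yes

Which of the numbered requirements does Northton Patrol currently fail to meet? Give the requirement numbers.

1. use-of-force policy absent → not met
2. employee dishonesty bond $75,000 < $80,000 → not met
3. background re-screening 372 days ago vs limit 365 → not met
4. condition 'uses patrol vehicles' does not hold → requirement n/a → met
5. condition 'provides executive protection' holds; certified firearms instructors 0 < 2 → not met
6. guards working without current registration 2 > 1 → not met
7. incident-reporting audit 41 days ago vs limit 45 → met
8. guard registration renewal 34 days ago vs limit 30 → not met
9. client-site audit 49 days ago vs limit 45 → not met
10. firearms qualification 49 days ago vs limit 45 → not met
11. uniform insignia approval absent → not met
Not met: 1, 2, 3, 5, 6, 8, 9, 10, 11

1, 2, 3, 5, 6, 8, 9, 10, 11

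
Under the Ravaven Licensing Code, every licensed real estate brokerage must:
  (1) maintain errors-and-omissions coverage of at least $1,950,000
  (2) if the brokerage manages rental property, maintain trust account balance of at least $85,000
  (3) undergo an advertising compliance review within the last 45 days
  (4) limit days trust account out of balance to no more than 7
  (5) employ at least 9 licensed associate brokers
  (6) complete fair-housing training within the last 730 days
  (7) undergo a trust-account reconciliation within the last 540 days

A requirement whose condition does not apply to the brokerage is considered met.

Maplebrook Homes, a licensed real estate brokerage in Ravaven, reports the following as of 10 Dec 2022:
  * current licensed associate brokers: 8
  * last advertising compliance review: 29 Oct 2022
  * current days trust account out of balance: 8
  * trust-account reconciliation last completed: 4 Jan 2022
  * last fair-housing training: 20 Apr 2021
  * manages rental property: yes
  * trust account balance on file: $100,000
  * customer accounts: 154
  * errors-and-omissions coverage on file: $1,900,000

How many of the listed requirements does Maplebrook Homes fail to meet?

1. errors-and-omissions coverage $1,900,000 < $1,950,000 → not met
2. condition 'manages rental property' holds; trust account balance $100,000 ≥ $85,000 → met
3. advertising compliance review 42 days ago vs limit 45 → met
4. days trust account out of balance 8 > 7 → not met
5. licensed associate brokers 8 < 9 → not met
6. fair-housing training 599 days ago vs limit 730 → met
7. trust-account reconciliation 340 days ago vs limit 540 → met
Not met: 3 of 7

3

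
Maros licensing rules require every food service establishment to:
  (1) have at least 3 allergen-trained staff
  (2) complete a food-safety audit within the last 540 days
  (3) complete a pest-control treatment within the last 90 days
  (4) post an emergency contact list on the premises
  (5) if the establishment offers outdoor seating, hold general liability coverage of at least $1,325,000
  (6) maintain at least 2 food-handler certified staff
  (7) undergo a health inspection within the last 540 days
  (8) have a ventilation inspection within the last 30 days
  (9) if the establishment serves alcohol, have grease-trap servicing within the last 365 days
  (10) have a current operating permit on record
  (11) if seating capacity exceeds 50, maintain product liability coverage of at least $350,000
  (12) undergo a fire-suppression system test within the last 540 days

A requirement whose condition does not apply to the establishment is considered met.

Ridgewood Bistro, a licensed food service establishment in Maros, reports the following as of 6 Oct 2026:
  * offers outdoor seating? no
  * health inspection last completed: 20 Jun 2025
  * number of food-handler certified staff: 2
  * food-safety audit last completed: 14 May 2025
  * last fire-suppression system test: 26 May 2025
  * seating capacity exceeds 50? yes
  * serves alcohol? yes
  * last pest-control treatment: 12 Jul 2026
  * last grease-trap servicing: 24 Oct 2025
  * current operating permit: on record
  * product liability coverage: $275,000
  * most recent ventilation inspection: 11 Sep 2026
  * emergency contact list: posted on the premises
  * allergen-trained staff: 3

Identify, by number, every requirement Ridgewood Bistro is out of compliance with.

1. allergen-trained staff 3 ≥ 3 → met
2. food-safety audit 510 days ago vs limit 540 → met
3. pest-control treatment 86 days ago vs limit 90 → met
4. emergency contact list present → met
5. condition 'offers outdoor seating' does not hold → requirement n/a → met
6. food-handler certified staff 2 ≥ 2 → met
7. health inspection 473 days ago vs limit 540 → met
8. ventilation inspection 25 days ago vs limit 30 → met
9. condition 'serves alcohol' holds; grease-trap servicing 347 days ago vs limit 365 → met
10. current operating permit present → met
11. condition 'seating capacity exceeds 50' holds; product liability coverage $275,000 < $350,000 → not met
12. fire-suppression system test 498 days ago vs limit 540 → met
Not met: 11

11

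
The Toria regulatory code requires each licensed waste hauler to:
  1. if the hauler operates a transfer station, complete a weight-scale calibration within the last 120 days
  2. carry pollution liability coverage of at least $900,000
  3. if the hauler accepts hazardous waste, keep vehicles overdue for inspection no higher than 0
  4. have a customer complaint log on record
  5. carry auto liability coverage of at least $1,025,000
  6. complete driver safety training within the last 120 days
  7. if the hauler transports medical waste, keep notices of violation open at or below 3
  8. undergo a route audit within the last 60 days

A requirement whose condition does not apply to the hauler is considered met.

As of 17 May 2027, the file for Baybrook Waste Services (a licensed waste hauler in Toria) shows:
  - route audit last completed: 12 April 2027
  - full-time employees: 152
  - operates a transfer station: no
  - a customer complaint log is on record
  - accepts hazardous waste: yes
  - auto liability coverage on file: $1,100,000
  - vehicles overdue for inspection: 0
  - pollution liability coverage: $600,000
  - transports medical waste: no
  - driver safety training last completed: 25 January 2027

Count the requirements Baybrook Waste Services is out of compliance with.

1

1. condition 'operates a transfer station' does not hold → requirement n/a → met
2. pollution liability coverage $600,000 < $900,000 → not met
3. condition 'accepts hazardous waste' holds; vehicles overdue for inspection 0 ≤ 0 → met
4. customer complaint log present → met
5. auto liability coverage $1,100,000 ≥ $1,025,000 → met
6. driver safety training 112 days ago vs limit 120 → met
7. condition 'transports medical waste' does not hold → requirement n/a → met
8. route audit 35 days ago vs limit 60 → met
Not met: 1 of 8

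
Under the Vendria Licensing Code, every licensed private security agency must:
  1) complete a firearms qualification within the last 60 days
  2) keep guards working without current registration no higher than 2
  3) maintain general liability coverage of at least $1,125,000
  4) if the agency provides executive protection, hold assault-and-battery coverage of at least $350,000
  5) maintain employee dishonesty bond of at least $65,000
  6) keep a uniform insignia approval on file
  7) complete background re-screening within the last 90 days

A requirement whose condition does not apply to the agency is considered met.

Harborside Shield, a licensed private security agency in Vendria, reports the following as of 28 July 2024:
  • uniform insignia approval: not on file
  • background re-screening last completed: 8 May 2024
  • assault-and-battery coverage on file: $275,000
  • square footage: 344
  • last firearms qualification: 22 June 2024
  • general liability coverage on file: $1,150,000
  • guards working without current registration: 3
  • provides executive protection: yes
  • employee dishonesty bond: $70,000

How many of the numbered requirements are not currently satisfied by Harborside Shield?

3

1. firearms qualification 36 days ago vs limit 60 → met
2. guards working without current registration 3 > 2 → not met
3. general liability coverage $1,150,000 ≥ $1,125,000 → met
4. condition 'provides executive protection' holds; assault-and-battery coverage $275,000 < $350,000 → not met
5. employee dishonesty bond $70,000 ≥ $65,000 → met
6. uniform insignia approval absent → not met
7. background re-screening 81 days ago vs limit 90 → met
Not met: 3 of 7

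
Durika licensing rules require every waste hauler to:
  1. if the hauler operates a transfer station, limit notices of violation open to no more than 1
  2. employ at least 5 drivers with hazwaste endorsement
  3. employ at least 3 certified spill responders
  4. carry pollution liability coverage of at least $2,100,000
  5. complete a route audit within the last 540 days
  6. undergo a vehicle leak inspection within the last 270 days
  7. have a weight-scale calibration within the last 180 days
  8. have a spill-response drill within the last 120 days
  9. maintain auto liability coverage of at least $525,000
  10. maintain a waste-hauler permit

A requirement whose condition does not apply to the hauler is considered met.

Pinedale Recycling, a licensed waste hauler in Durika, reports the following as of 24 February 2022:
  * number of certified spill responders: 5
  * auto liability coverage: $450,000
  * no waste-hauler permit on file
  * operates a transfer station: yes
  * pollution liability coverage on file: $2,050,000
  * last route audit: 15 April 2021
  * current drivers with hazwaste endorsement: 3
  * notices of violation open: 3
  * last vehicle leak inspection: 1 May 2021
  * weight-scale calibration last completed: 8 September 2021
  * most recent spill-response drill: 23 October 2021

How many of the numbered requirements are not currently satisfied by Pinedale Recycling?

1. condition 'operates a transfer station' holds; notices of violation open 3 > 1 → not met
2. drivers with hazwaste endorsement 3 < 5 → not met
3. certified spill responders 5 ≥ 3 → met
4. pollution liability coverage $2,050,000 < $2,100,000 → not met
5. route audit 315 days ago vs limit 540 → met
6. vehicle leak inspection 299 days ago vs limit 270 → not met
7. weight-scale calibration 169 days ago vs limit 180 → met
8. spill-response drill 124 days ago vs limit 120 → not met
9. auto liability coverage $450,000 < $525,000 → not met
10. waste-hauler permit absent → not met
Not met: 7 of 10

7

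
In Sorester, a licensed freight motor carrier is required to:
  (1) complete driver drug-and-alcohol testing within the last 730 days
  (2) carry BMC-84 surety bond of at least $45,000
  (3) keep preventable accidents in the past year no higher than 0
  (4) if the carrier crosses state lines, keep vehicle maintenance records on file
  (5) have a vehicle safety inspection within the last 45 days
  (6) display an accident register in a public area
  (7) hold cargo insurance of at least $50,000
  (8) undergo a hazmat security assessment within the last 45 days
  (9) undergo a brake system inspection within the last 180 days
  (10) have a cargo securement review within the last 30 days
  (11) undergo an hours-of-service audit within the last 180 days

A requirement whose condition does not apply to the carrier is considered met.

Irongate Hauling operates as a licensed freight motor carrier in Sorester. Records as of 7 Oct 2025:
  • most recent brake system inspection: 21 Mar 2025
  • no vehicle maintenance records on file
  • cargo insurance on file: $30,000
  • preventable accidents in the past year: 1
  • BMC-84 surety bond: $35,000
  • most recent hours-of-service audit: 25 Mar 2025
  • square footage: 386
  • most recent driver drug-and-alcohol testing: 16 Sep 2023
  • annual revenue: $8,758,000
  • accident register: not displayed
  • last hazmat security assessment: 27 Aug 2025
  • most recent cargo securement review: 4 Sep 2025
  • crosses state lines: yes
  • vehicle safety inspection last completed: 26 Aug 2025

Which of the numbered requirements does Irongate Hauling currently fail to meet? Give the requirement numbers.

1. driver drug-and-alcohol testing 752 days ago vs limit 730 → not met
2. BMC-84 surety bond $35,000 < $45,000 → not met
3. preventable accidents in the past year 1 > 0 → not met
4. condition 'crosses state lines' holds; vehicle maintenance records absent → not met
5. vehicle safety inspection 42 days ago vs limit 45 → met
6. accident register absent → not met
7. cargo insurance $30,000 < $50,000 → not met
8. hazmat security assessment 41 days ago vs limit 45 → met
9. brake system inspection 200 days ago vs limit 180 → not met
10. cargo securement review 33 days ago vs limit 30 → not met
11. hours-of-service audit 196 days ago vs limit 180 → not met
Not met: 1, 2, 3, 4, 6, 7, 9, 10, 11

1, 2, 3, 4, 6, 7, 9, 10, 11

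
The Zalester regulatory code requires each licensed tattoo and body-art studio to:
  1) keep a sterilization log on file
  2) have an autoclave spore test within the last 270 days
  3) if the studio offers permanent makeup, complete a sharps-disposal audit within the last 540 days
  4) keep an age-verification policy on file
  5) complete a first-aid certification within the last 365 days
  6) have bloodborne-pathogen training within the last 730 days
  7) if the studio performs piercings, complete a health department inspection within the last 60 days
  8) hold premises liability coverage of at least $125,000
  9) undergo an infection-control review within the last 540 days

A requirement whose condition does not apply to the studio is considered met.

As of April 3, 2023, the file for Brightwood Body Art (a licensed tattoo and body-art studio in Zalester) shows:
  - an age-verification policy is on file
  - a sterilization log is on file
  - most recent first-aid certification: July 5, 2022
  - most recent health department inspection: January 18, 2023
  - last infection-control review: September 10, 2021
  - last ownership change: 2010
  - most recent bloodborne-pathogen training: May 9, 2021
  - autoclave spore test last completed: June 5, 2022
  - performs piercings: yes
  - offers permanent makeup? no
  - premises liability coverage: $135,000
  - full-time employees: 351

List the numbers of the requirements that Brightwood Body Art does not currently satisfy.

2, 7, 9

1. sterilization log present → met
2. autoclave spore test 302 days ago vs limit 270 → not met
3. condition 'offers permanent makeup' does not hold → requirement n/a → met
4. age-verification policy present → met
5. first-aid certification 272 days ago vs limit 365 → met
6. bloodborne-pathogen training 694 days ago vs limit 730 → met
7. condition 'performs piercings' holds; health department inspection 75 days ago vs limit 60 → not met
8. premises liability coverage $135,000 ≥ $125,000 → met
9. infection-control review 570 days ago vs limit 540 → not met
Not met: 2, 7, 9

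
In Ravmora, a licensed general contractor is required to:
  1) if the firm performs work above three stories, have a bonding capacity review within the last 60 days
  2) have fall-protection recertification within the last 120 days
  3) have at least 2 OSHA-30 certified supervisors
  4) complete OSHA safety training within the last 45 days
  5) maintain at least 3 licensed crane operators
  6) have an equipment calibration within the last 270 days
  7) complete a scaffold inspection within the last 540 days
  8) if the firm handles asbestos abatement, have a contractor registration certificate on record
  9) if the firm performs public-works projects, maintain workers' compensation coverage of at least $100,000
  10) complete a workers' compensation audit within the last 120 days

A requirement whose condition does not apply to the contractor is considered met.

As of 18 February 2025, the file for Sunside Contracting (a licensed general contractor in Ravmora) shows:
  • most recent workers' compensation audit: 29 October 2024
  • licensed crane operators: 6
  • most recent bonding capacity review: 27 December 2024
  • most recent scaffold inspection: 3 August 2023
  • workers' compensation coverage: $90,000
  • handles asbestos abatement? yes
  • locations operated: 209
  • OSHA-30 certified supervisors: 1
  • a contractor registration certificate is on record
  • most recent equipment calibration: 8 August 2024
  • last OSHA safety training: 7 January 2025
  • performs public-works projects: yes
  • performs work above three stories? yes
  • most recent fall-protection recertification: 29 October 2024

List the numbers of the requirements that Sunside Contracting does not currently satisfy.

3, 7, 9

1. condition 'performs work above three stories' holds; bonding capacity review 53 days ago vs limit 60 → met
2. fall-protection recertification 112 days ago vs limit 120 → met
3. OSHA-30 certified supervisors 1 < 2 → not met
4. OSHA safety training 42 days ago vs limit 45 → met
5. licensed crane operators 6 ≥ 3 → met
6. equipment calibration 194 days ago vs limit 270 → met
7. scaffold inspection 565 days ago vs limit 540 → not met
8. condition 'handles asbestos abatement' holds; contractor registration certificate present → met
9. condition 'performs public-works projects' holds; workers' compensation coverage $90,000 < $100,000 → not met
10. workers' compensation audit 112 days ago vs limit 120 → met
Not met: 3, 7, 9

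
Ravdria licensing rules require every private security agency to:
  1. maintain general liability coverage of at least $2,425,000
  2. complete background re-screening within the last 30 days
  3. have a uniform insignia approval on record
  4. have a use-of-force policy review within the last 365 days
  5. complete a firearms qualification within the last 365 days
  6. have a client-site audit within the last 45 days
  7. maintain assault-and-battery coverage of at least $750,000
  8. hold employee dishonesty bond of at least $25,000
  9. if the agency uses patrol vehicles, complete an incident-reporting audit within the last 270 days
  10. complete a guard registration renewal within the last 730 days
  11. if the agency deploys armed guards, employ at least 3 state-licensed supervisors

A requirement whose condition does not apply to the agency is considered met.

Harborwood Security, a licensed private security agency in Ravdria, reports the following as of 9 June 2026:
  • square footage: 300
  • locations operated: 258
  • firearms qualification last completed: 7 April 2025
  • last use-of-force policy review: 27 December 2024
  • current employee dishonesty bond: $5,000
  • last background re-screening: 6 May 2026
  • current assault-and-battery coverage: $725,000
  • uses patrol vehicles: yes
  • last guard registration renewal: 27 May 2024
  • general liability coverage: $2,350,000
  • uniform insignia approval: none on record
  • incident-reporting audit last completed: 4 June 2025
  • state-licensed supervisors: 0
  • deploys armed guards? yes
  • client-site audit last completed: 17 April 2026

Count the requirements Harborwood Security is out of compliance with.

1. general liability coverage $2,350,000 < $2,425,000 → not met
2. background re-screening 34 days ago vs limit 30 → not met
3. uniform insignia approval absent → not met
4. use-of-force policy review 529 days ago vs limit 365 → not met
5. firearms qualification 428 days ago vs limit 365 → not met
6. client-site audit 53 days ago vs limit 45 → not met
7. assault-and-battery coverage $725,000 < $750,000 → not met
8. employee dishonesty bond $5,000 < $25,000 → not met
9. condition 'uses patrol vehicles' holds; incident-reporting audit 370 days ago vs limit 270 → not met
10. guard registration renewal 743 days ago vs limit 730 → not met
11. condition 'deploys armed guards' holds; state-licensed supervisors 0 < 3 → not met
Not met: 11 of 11

11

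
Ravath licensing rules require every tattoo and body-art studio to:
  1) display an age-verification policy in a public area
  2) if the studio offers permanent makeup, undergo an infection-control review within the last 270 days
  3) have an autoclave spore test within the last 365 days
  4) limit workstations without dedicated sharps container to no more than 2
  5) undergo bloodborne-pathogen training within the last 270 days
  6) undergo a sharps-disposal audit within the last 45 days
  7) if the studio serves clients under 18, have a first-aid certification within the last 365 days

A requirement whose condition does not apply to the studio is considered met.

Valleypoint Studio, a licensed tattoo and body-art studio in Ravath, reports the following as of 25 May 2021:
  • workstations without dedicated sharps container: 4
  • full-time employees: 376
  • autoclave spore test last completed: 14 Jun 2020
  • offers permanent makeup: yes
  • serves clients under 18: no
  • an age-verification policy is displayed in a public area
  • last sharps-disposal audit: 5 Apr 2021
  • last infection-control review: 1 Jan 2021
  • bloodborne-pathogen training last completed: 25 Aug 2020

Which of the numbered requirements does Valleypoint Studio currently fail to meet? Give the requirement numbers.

4, 5, 6

1. age-verification policy present → met
2. condition 'offers permanent makeup' holds; infection-control review 144 days ago vs limit 270 → met
3. autoclave spore test 345 days ago vs limit 365 → met
4. workstations without dedicated sharps container 4 > 2 → not met
5. bloodborne-pathogen training 273 days ago vs limit 270 → not met
6. sharps-disposal audit 50 days ago vs limit 45 → not met
7. condition 'serves clients under 18' does not hold → requirement n/a → met
Not met: 4, 5, 6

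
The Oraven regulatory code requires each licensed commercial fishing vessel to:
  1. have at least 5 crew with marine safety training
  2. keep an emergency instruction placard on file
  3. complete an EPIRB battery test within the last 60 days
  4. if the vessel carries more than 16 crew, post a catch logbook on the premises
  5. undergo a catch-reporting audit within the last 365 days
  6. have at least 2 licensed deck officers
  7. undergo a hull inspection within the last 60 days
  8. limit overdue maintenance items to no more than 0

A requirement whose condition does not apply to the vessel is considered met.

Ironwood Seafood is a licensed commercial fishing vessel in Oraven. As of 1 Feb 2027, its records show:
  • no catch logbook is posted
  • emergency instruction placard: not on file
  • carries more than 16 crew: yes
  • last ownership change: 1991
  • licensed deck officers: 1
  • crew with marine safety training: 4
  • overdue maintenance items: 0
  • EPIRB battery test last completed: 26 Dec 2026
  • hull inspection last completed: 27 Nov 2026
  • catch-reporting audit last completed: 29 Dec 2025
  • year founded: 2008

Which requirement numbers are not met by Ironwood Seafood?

1. crew with marine safety training 4 < 5 → not met
2. emergency instruction placard absent → not met
3. EPIRB battery test 37 days ago vs limit 60 → met
4. condition 'carries more than 16 crew' holds; catch logbook absent → not met
5. catch-reporting audit 399 days ago vs limit 365 → not met
6. licensed deck officers 1 < 2 → not met
7. hull inspection 66 days ago vs limit 60 → not met
8. overdue maintenance items 0 ≤ 0 → met
Not met: 1, 2, 4, 5, 6, 7

1, 2, 4, 5, 6, 7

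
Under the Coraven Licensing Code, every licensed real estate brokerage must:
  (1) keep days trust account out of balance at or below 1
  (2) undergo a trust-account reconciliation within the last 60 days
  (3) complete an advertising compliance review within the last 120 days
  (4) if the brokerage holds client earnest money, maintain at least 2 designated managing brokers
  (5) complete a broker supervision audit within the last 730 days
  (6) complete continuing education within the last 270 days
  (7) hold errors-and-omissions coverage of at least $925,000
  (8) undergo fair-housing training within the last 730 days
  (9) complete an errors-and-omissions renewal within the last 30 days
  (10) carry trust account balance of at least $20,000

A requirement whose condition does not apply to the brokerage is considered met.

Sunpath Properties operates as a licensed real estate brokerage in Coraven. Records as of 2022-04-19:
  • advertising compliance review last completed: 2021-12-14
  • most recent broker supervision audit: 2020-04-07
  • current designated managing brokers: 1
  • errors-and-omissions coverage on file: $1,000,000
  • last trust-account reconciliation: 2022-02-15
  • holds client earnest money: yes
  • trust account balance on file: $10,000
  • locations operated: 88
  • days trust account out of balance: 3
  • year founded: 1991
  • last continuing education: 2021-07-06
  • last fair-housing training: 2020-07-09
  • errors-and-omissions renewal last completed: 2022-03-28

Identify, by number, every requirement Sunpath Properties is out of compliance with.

1. days trust account out of balance 3 > 1 → not met
2. trust-account reconciliation 63 days ago vs limit 60 → not met
3. advertising compliance review 126 days ago vs limit 120 → not met
4. condition 'holds client earnest money' holds; designated managing brokers 1 < 2 → not met
5. broker supervision audit 742 days ago vs limit 730 → not met
6. continuing education 287 days ago vs limit 270 → not met
7. errors-and-omissions coverage $1,000,000 ≥ $925,000 → met
8. fair-housing training 649 days ago vs limit 730 → met
9. errors-and-omissions renewal 22 days ago vs limit 30 → met
10. trust account balance $10,000 < $20,000 → not met
Not met: 1, 2, 3, 4, 5, 6, 10

1, 2, 3, 4, 5, 6, 10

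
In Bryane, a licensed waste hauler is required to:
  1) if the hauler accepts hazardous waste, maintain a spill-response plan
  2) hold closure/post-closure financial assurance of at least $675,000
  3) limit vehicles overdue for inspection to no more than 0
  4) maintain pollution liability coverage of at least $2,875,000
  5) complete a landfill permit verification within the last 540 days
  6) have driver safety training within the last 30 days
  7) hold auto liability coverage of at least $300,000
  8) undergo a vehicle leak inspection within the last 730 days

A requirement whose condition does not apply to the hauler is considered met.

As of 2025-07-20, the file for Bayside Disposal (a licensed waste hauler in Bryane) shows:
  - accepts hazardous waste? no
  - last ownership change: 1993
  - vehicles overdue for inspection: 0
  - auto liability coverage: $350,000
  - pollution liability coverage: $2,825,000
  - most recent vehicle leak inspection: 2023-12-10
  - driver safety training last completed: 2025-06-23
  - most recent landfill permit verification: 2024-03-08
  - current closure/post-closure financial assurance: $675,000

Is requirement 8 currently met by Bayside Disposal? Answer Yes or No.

8. vehicle leak inspection 588 days ago vs limit 730 → met

Yes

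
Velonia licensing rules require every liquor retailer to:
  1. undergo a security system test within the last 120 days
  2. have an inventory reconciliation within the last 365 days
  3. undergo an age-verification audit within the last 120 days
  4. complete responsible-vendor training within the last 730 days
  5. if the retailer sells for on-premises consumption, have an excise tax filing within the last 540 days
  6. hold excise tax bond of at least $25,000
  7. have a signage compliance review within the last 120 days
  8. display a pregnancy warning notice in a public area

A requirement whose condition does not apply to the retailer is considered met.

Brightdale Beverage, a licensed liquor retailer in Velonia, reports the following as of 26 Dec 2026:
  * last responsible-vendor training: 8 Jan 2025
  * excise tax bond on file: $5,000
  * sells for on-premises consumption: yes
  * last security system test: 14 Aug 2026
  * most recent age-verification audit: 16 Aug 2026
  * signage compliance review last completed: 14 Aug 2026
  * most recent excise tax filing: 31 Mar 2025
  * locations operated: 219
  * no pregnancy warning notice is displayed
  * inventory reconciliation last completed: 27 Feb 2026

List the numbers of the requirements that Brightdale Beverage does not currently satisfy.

1. security system test 134 days ago vs limit 120 → not met
2. inventory reconciliation 302 days ago vs limit 365 → met
3. age-verification audit 132 days ago vs limit 120 → not met
4. responsible-vendor training 717 days ago vs limit 730 → met
5. condition 'sells for on-premises consumption' holds; excise tax filing 635 days ago vs limit 540 → not met
6. excise tax bond $5,000 < $25,000 → not met
7. signage compliance review 134 days ago vs limit 120 → not met
8. pregnancy warning notice absent → not met
Not met: 1, 3, 5, 6, 7, 8

1, 3, 5, 6, 7, 8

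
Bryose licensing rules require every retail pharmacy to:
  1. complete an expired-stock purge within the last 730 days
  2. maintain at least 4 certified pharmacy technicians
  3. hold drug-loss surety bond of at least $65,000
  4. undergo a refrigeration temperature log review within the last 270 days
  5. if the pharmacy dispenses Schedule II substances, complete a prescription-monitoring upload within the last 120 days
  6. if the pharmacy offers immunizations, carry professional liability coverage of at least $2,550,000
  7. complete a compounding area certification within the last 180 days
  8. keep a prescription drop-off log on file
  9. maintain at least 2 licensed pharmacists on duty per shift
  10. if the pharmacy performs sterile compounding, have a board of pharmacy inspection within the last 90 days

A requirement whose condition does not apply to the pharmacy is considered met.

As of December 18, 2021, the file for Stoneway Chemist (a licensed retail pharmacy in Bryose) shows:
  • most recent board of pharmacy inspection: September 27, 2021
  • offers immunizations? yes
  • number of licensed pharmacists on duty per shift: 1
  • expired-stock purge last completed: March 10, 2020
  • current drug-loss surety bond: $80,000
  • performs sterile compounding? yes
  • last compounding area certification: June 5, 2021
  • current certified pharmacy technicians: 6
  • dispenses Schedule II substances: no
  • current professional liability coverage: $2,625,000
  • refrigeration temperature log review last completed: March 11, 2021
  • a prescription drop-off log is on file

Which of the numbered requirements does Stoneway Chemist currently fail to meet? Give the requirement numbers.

1. expired-stock purge 648 days ago vs limit 730 → met
2. certified pharmacy technicians 6 ≥ 4 → met
3. drug-loss surety bond $80,000 ≥ $65,000 → met
4. refrigeration temperature log review 282 days ago vs limit 270 → not met
5. condition 'dispenses Schedule II substances' does not hold → requirement n/a → met
6. condition 'offers immunizations' holds; professional liability coverage $2,625,000 ≥ $2,550,000 → met
7. compounding area certification 196 days ago vs limit 180 → not met
8. prescription drop-off log present → met
9. licensed pharmacists on duty per shift 1 < 2 → not met
10. condition 'performs sterile compounding' holds; board of pharmacy inspection 82 days ago vs limit 90 → met
Not met: 4, 7, 9

4, 7, 9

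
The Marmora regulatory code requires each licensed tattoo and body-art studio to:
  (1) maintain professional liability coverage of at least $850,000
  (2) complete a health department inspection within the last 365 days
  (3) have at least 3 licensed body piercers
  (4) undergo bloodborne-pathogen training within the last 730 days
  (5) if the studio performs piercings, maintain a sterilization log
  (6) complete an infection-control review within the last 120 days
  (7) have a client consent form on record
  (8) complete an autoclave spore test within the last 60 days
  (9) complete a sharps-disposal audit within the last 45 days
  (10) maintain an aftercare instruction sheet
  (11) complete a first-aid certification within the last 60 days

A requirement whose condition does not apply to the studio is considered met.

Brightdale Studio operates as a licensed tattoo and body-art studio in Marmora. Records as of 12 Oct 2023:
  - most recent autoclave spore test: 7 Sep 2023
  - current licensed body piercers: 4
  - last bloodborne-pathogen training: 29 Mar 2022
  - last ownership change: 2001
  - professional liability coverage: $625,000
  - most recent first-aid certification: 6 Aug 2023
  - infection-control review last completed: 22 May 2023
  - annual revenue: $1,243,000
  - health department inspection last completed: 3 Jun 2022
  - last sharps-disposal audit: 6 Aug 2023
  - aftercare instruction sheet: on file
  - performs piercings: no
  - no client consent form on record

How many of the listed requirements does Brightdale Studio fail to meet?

6

1. professional liability coverage $625,000 < $850,000 → not met
2. health department inspection 496 days ago vs limit 365 → not met
3. licensed body piercers 4 ≥ 3 → met
4. bloodborne-pathogen training 562 days ago vs limit 730 → met
5. condition 'performs piercings' does not hold → requirement n/a → met
6. infection-control review 143 days ago vs limit 120 → not met
7. client consent form absent → not met
8. autoclave spore test 35 days ago vs limit 60 → met
9. sharps-disposal audit 67 days ago vs limit 45 → not met
10. aftercare instruction sheet present → met
11. first-aid certification 67 days ago vs limit 60 → not met
Not met: 6 of 11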